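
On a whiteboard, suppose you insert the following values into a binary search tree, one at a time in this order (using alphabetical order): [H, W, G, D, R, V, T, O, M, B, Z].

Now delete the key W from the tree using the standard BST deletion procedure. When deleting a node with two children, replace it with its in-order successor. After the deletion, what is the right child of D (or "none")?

none

H: root
W: right child of H (depth 1)
G: left child of H (depth 1)
D: left child of G (depth 2)
R: left child of W (depth 2)
V: right child of R (depth 3)
T: left child of V (depth 4)
O: left child of R (depth 3)
M: left child of O (depth 4)
B: left child of D (depth 3)
Z: right child of W (depth 2)

Delete W (two children — replace with in-order successor).
After deletion, D's right child: none.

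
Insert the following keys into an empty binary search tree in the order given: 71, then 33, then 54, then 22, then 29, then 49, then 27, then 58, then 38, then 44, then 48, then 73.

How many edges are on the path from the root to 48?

6

Insert 71: tree is empty, so 71 becomes the root.
Insert 33: 33 < 71 → go left. Place as left child of 71.
Insert 54: 54 < 71 → go left; 54 > 33 → go right. Place as right child of 33.
Insert 22: 22 < 71 → go left; 22 < 33 → go left. Place as left child of 33.
Insert 29: 29 < 71 → go left; 29 < 33 → go left; 29 > 22 → go right. Place as right child of 22.
Insert 49: 49 < 71 → go left; 49 > 33 → go right; 49 < 54 → go left. Place as left child of 54.
Insert 27: 27 < 71 → go left; 27 < 33 → go left; 27 > 22 → go right; 27 < 29 → go left. Place as left child of 29.
Insert 58: 58 < 71 → go left; 58 > 33 → go right; 58 > 54 → go right. Place as right child of 54.
Insert 38: 38 < 71 → go left; 38 > 33 → go right; 38 < 54 → go left; 38 < 49 → go left. Place as left child of 49.
Insert 44: 44 < 71 → go left; 44 > 33 → go right; 44 < 54 → go left; 44 < 49 → go left; 44 > 38 → go right. Place as right child of 38.
Insert 48: 48 < 71 → go left; 48 > 33 → go right; 48 < 54 → go left; 48 < 49 → go left; 48 > 38 → go right; 48 > 44 → go right. Place as right child of 44.
Insert 73: 73 > 71 → go right. Place as right child of 71.

Path to 48: 71 → 33 → 54 → 49 → 38 → 44 → 48, which is 6 edges.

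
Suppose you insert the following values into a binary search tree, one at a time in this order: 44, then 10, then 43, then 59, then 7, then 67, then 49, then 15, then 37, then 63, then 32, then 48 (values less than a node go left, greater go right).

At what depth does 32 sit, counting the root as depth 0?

44: root
10: left child of 44 (depth 1)
43: right child of 10 (depth 2)
59: right child of 44 (depth 1)
7: left child of 10 (depth 2)
67: right child of 59 (depth 2)
49: left child of 59 (depth 2)
15: left child of 43 (depth 3)
37: right child of 15 (depth 4)
63: left child of 67 (depth 3)
32: left child of 37 (depth 5)
48: left child of 49 (depth 3)

Path to 32: 44 → 10 → 43 → 15 → 37 → 32, which is 5 edges.

5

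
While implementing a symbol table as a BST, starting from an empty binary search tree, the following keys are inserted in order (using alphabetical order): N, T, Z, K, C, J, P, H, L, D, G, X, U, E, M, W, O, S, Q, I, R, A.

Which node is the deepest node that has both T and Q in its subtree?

T

Resulting structure (node: left, right):
  N: L=K, R=T
  T: L=P, R=Z
  Z: L=X, R=–
  K: L=C, R=L
  C: L=A, R=J
  J: L=H, R=–
  P: L=O, R=S
  H: L=D, R=I
  L: L=–, R=M
  D: L=–, R=G
  G: L=E, R=–
  X: L=U, R=–
  U: L=–, R=W
  E: L=–, R=–
  M: L=–, R=–
  W: L=–, R=–
  O: L=–, R=–
  S: L=Q, R=–
  Q: L=–, R=R
  I: L=–, R=–
  R: L=–, R=–
  A: L=–, R=–

Path to T: N → T
Path to Q: N → T → P → S → Q
T lies on both paths and is an ancestor of the other node.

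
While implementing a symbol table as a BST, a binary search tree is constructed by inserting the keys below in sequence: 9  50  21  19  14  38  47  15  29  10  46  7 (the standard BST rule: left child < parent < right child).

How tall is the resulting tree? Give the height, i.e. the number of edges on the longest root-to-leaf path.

5

Resulting structure (node: left, right):
  9: L=7, R=50
  50: L=21, R=–
  21: L=19, R=38
  19: L=14, R=–
  14: L=10, R=15
  38: L=29, R=47
  47: L=46, R=–
  15: L=–, R=–
  29: L=–, R=–
  10: L=–, R=–
  46: L=–, R=–
  7: L=–, R=–

The deepest node is 15 at depth 5.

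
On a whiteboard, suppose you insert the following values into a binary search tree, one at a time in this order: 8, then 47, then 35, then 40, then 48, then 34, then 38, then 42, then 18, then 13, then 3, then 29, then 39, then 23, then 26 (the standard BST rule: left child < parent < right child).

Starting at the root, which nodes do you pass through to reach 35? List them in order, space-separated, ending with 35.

Resulting structure (node: left, right):
  8: L=3, R=47
  47: L=35, R=48
  35: L=34, R=40
  40: L=38, R=42
  48: L=–, R=–
  34: L=18, R=–
  38: L=–, R=39
  42: L=–, R=–
  18: L=13, R=29
  13: L=–, R=–
  3: L=–, R=–
  29: L=23, R=–
  39: L=–, R=–
  23: L=–, R=26
  26: L=–, R=–

8 47 35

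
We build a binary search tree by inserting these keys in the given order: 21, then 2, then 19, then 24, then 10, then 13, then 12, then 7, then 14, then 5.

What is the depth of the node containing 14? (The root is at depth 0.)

Insert 21: tree is empty, so 21 becomes the root.
Insert 2: 2 < 21 → go left. Place as left child of 21.
Insert 19: 19 < 21 → go left; 19 > 2 → go right. Place as right child of 2.
Insert 24: 24 > 21 → go right. Place as right child of 21.
Insert 10: 10 < 21 → go left; 10 > 2 → go right; 10 < 19 → go left. Place as left child of 19.
Insert 13: 13 < 21 → go left; 13 > 2 → go right; 13 < 19 → go left; 13 > 10 → go right. Place as right child of 10.
Insert 12: 12 < 21 → go left; 12 > 2 → go right; 12 < 19 → go left; 12 > 10 → go right; 12 < 13 → go left. Place as left child of 13.
Insert 7: 7 < 21 → go left; 7 > 2 → go right; 7 < 19 → go left; 7 < 10 → go left. Place as left child of 10.
Insert 14: 14 < 21 → go left; 14 > 2 → go right; 14 < 19 → go left; 14 > 10 → go right; 14 > 13 → go right. Place as right child of 13.
Insert 5: 5 < 21 → go left; 5 > 2 → go right; 5 < 19 → go left; 5 < 10 → go left; 5 < 7 → go left. Place as left child of 7.

Path to 14: 21 → 2 → 19 → 10 → 13 → 14, which is 5 edges.

5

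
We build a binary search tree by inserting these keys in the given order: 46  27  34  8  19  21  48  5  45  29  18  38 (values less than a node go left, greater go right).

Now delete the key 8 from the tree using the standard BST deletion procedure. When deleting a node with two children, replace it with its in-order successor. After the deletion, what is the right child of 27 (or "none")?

46: root
27: left child of 46 (depth 1)
34: right child of 27 (depth 2)
8: left child of 27 (depth 2)
19: right child of 8 (depth 3)
21: right child of 19 (depth 4)
48: right child of 46 (depth 1)
5: left child of 8 (depth 3)
45: right child of 34 (depth 3)
29: left child of 34 (depth 3)
18: left child of 19 (depth 4)
38: left child of 45 (depth 4)

Delete 8 (two children — replace with in-order successor).
After deletion, 27's right child: 34.

34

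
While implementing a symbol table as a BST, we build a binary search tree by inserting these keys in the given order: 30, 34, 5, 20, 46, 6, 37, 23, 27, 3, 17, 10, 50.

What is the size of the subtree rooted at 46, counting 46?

3

Insert 30: tree is empty, so 30 becomes the root.
Insert 34: 34 > 30 → go right. Place as right child of 30.
Insert 5: 5 < 30 → go left. Place as left child of 30.
Insert 20: 20 < 30 → go left; 20 > 5 → go right. Place as right child of 5.
Insert 46: 46 > 30 → go right; 46 > 34 → go right. Place as right child of 34.
Insert 6: 6 < 30 → go left; 6 > 5 → go right; 6 < 20 → go left. Place as left child of 20.
Insert 37: 37 > 30 → go right; 37 > 34 → go right; 37 < 46 → go left. Place as left child of 46.
Insert 23: 23 < 30 → go left; 23 > 5 → go right; 23 > 20 → go right. Place as right child of 20.
Insert 27: 27 < 30 → go left; 27 > 5 → go right; 27 > 20 → go right; 27 > 23 → go right. Place as right child of 23.
Insert 3: 3 < 30 → go left; 3 < 5 → go left. Place as left child of 5.
Insert 17: 17 < 30 → go left; 17 > 5 → go right; 17 < 20 → go left; 17 > 6 → go right. Place as right child of 6.
Insert 10: 10 < 30 → go left; 10 > 5 → go right; 10 < 20 → go left; 10 > 6 → go right; 10 < 17 → go left. Place as left child of 17.
Insert 50: 50 > 30 → go right; 50 > 34 → go right; 50 > 46 → go right. Place as right child of 46.

Subtree rooted at 46 contains: 46, 37, 50 — 3 nodes.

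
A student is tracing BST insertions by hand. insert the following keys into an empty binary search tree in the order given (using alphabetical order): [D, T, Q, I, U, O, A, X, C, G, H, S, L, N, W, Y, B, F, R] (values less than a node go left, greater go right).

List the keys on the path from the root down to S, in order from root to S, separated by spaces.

D: root
T: right child of D (depth 1)
Q: left child of T (depth 2)
I: left child of Q (depth 3)
U: right child of T (depth 2)
O: right child of I (depth 4)
A: left child of D (depth 1)
X: right child of U (depth 3)
C: right child of A (depth 2)
G: left child of I (depth 4)
H: right child of G (depth 5)
S: right child of Q (depth 3)
L: left child of O (depth 5)
N: right child of L (depth 6)
W: left child of X (depth 4)
Y: right child of X (depth 4)
B: left child of C (depth 3)
F: left child of G (depth 5)
R: left child of S (depth 4)

D T Q S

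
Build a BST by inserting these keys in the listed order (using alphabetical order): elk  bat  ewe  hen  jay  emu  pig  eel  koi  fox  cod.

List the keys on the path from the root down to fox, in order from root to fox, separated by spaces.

Insert elk: tree is empty, so elk becomes the root.
Insert bat: bat < elk → go left. Place as left child of elk.
Insert ewe: ewe > elk → go right. Place as right child of elk.
Insert hen: hen > elk → go right; hen > ewe → go right. Place as right child of ewe.
Insert jay: jay > elk → go right; jay > ewe → go right; jay > hen → go right. Place as right child of hen.
Insert emu: emu > elk → go right; emu < ewe → go left. Place as left child of ewe.
Insert pig: pig > elk → go right; pig > ewe → go right; pig > hen → go right; pig > jay → go right. Place as right child of jay.
Insert eel: eel < elk → go left; eel > bat → go right. Place as right child of bat.
Insert koi: koi > elk → go right; koi > ewe → go right; koi > hen → go right; koi > jay → go right; koi < pig → go left. Place as left child of pig.
Insert fox: fox > elk → go right; fox > ewe → go right; fox < hen → go left. Place as left child of hen.
Insert cod: cod < elk → go left; cod > bat → go right; cod < eel → go left. Place as left child of eel.

elk ewe hen fox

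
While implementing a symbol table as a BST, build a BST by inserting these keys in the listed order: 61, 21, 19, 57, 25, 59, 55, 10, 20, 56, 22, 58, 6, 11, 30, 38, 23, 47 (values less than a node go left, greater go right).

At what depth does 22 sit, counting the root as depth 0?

4

Insert 61: tree is empty, so 61 becomes the root.
Insert 21: 21 < 61 → go left. Place as left child of 61.
Insert 19: 19 < 61 → go left; 19 < 21 → go left. Place as left child of 21.
Insert 57: 57 < 61 → go left; 57 > 21 → go right. Place as right child of 21.
Insert 25: 25 < 61 → go left; 25 > 21 → go right; 25 < 57 → go left. Place as left child of 57.
Insert 59: 59 < 61 → go left; 59 > 21 → go right; 59 > 57 → go right. Place as right child of 57.
Insert 55: 55 < 61 → go left; 55 > 21 → go right; 55 < 57 → go left; 55 > 25 → go right. Place as right child of 25.
Insert 10: 10 < 61 → go left; 10 < 21 → go left; 10 < 19 → go left. Place as left child of 19.
Insert 20: 20 < 61 → go left; 20 < 21 → go left; 20 > 19 → go right. Place as right child of 19.
Insert 56: 56 < 61 → go left; 56 > 21 → go right; 56 < 57 → go left; 56 > 25 → go right; 56 > 55 → go right. Place as right child of 55.
Insert 22: 22 < 61 → go left; 22 > 21 → go right; 22 < 57 → go left; 22 < 25 → go left. Place as left child of 25.
Insert 58: 58 < 61 → go left; 58 > 21 → go right; 58 > 57 → go right; 58 < 59 → go left. Place as left child of 59.
Insert 6: 6 < 61 → go left; 6 < 21 → go left; 6 < 19 → go left; 6 < 10 → go left. Place as left child of 10.
Insert 11: 11 < 61 → go left; 11 < 21 → go left; 11 < 19 → go left; 11 > 10 → go right. Place as right child of 10.
Insert 30: 30 < 61 → go left; 30 > 21 → go right; 30 < 57 → go left; 30 > 25 → go right; 30 < 55 → go left. Place as left child of 55.
Insert 38: 38 < 61 → go left; 38 > 21 → go right; 38 < 57 → go left; 38 > 25 → go right; 38 < 55 → go left; 38 > 30 → go right. Place as right child of 30.
Insert 23: 23 < 61 → go left; 23 > 21 → go right; 23 < 57 → go left; 23 < 25 → go left; 23 > 22 → go right. Place as right child of 22.
Insert 47: 47 < 61 → go left; 47 > 21 → go right; 47 < 57 → go left; 47 > 25 → go right; 47 < 55 → go left; 47 > 30 → go right; 47 > 38 → go right. Place as right child of 38.

Path to 22: 61 → 21 → 57 → 25 → 22, which is 4 edges.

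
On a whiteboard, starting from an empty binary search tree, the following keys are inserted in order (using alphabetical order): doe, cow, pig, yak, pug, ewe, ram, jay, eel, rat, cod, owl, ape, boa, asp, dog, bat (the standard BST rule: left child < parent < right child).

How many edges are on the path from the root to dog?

Insert doe: tree is empty, so doe becomes the root.
Insert cow: cow < doe → go left. Place as left child of doe.
Insert pig: pig > doe → go right. Place as right child of doe.
Insert yak: yak > doe → go right; yak > pig → go right. Place as right child of pig.
Insert pug: pug > doe → go right; pug > pig → go right; pug < yak → go left. Place as left child of yak.
Insert ewe: ewe > doe → go right; ewe < pig → go left. Place as left child of pig.
Insert ram: ram > doe → go right; ram > pig → go right; ram < yak → go left; ram > pug → go right. Place as right child of pug.
Insert jay: jay > doe → go right; jay < pig → go left; jay > ewe → go right. Place as right child of ewe.
Insert eel: eel > doe → go right; eel < pig → go left; eel < ewe → go left. Place as left child of ewe.
Insert rat: rat > doe → go right; rat > pig → go right; rat < yak → go left; rat > pug → go right; rat > ram → go right. Place as right child of ram.
Insert cod: cod < doe → go left; cod < cow → go left. Place as left child of cow.
Insert owl: owl > doe → go right; owl < pig → go left; owl > ewe → go right; owl > jay → go right. Place as right child of jay.
Insert ape: ape < doe → go left; ape < cow → go left; ape < cod → go left. Place as left child of cod.
Insert boa: boa < doe → go left; boa < cow → go left; boa < cod → go left; boa > ape → go right. Place as right child of ape.
Insert asp: asp < doe → go left; asp < cow → go left; asp < cod → go left; asp > ape → go right; asp < boa → go left. Place as left child of boa.
Insert dog: dog > doe → go right; dog < pig → go left; dog < ewe → go left; dog < eel → go left. Place as left child of eel.
Insert bat: bat < doe → go left; bat < cow → go left; bat < cod → go left; bat > ape → go right; bat < boa → go left; bat > asp → go right. Place as right child of asp.

Path to dog: doe → pig → ewe → eel → dog, which is 4 edges.

4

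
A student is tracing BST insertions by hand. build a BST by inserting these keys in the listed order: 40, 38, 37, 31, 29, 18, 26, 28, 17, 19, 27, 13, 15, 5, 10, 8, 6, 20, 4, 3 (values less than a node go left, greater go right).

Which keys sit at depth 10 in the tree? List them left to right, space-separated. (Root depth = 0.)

3 8

Resulting structure (node: left, right):
  40: L=38, R=–
  38: L=37, R=–
  37: L=31, R=–
  31: L=29, R=–
  29: L=18, R=–
  18: L=17, R=26
  26: L=19, R=28
  28: L=27, R=–
  17: L=13, R=–
  19: L=–, R=20
  27: L=–, R=–
  13: L=5, R=15
  15: L=–, R=–
  5: L=4, R=10
  10: L=8, R=–
  8: L=6, R=–
  6: L=–, R=–
  20: L=–, R=–
  4: L=3, R=–
  3: L=–, R=–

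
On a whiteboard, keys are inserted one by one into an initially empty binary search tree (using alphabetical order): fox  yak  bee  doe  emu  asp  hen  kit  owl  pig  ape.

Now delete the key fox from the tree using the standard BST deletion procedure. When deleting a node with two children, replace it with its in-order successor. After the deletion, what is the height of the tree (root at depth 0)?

4

Insert fox: tree is empty, so fox becomes the root.
Insert yak: yak > fox → go right. Place as right child of fox.
Insert bee: bee < fox → go left. Place as left child of fox.
Insert doe: doe < fox → go left; doe > bee → go right. Place as right child of bee.
Insert emu: emu < fox → go left; emu > bee → go right; emu > doe → go right. Place as right child of doe.
Insert asp: asp < fox → go left; asp < bee → go left. Place as left child of bee.
Insert hen: hen > fox → go right; hen < yak → go left. Place as left child of yak.
Insert kit: kit > fox → go right; kit < yak → go left; kit > hen → go right. Place as right child of hen.
Insert owl: owl > fox → go right; owl < yak → go left; owl > hen → go right; owl > kit → go right. Place as right child of kit.
Insert pig: pig > fox → go right; pig < yak → go left; pig > hen → go right; pig > kit → go right; pig > owl → go right. Place as right child of owl.
Insert ape: ape < fox → go left; ape < bee → go left; ape < asp → go left. Place as left child of asp.

Delete fox (two children — replace with in-order successor).
After deletion, deepest node is pig at depth 4.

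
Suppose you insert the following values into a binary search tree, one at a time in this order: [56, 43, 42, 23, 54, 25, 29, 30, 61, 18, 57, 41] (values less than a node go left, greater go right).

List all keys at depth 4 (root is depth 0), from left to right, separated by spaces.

18 25

Insert 56: tree is empty, so 56 becomes the root.
Insert 43: 43 < 56 → go left. Place as left child of 56.
Insert 42: 42 < 56 → go left; 42 < 43 → go left. Place as left child of 43.
Insert 23: 23 < 56 → go left; 23 < 43 → go left; 23 < 42 → go left. Place as left child of 42.
Insert 54: 54 < 56 → go left; 54 > 43 → go right. Place as right child of 43.
Insert 25: 25 < 56 → go left; 25 < 43 → go left; 25 < 42 → go left; 25 > 23 → go right. Place as right child of 23.
Insert 29: 29 < 56 → go left; 29 < 43 → go left; 29 < 42 → go left; 29 > 23 → go right; 29 > 25 → go right. Place as right child of 25.
Insert 30: 30 < 56 → go left; 30 < 43 → go left; 30 < 42 → go left; 30 > 23 → go right; 30 > 25 → go right; 30 > 29 → go right. Place as right child of 29.
Insert 61: 61 > 56 → go right. Place as right child of 56.
Insert 18: 18 < 56 → go left; 18 < 43 → go left; 18 < 42 → go left; 18 < 23 → go left. Place as left child of 23.
Insert 57: 57 > 56 → go right; 57 < 61 → go left. Place as left child of 61.
Insert 41: 41 < 56 → go left; 41 < 43 → go left; 41 < 42 → go left; 41 > 23 → go right; 41 > 25 → go right; 41 > 29 → go right; 41 > 30 → go right. Place as right child of 30.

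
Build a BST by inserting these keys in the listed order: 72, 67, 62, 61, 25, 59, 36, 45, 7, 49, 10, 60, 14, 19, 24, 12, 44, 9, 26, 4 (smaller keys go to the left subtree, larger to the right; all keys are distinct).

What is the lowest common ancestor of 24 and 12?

Insert 72: tree is empty, so 72 becomes the root.
Insert 67: 67 < 72 → go left. Place as left child of 72.
Insert 62: 62 < 72 → go left; 62 < 67 → go left. Place as left child of 67.
Insert 61: 61 < 72 → go left; 61 < 67 → go left; 61 < 62 → go left. Place as left child of 62.
Insert 25: 25 < 72 → go left; 25 < 67 → go left; 25 < 62 → go left; 25 < 61 → go left. Place as left child of 61.
Insert 59: 59 < 72 → go left; 59 < 67 → go left; 59 < 62 → go left; 59 < 61 → go left; 59 > 25 → go right. Place as right child of 25.
Insert 36: 36 < 72 → go left; 36 < 67 → go left; 36 < 62 → go left; 36 < 61 → go left; 36 > 25 → go right; 36 < 59 → go left. Place as left child of 59.
Insert 45: 45 < 72 → go left; 45 < 67 → go left; 45 < 62 → go left; 45 < 61 → go left; 45 > 25 → go right; 45 < 59 → go left; 45 > 36 → go right. Place as right child of 36.
Insert 7: 7 < 72 → go left; 7 < 67 → go left; 7 < 62 → go left; 7 < 61 → go left; 7 < 25 → go left. Place as left child of 25.
Insert 49: 49 < 72 → go left; 49 < 67 → go left; 49 < 62 → go left; 49 < 61 → go left; 49 > 25 → go right; 49 < 59 → go left; 49 > 36 → go right; 49 > 45 → go right. Place as right child of 45.
Insert 10: 10 < 72 → go left; 10 < 67 → go left; 10 < 62 → go left; 10 < 61 → go left; 10 < 25 → go left; 10 > 7 → go right. Place as right child of 7.
Insert 60: 60 < 72 → go left; 60 < 67 → go left; 60 < 62 → go left; 60 < 61 → go left; 60 > 25 → go right; 60 > 59 → go right. Place as right child of 59.
Insert 14: 14 < 72 → go left; 14 < 67 → go left; 14 < 62 → go left; 14 < 61 → go left; 14 < 25 → go left; 14 > 7 → go right; 14 > 10 → go right. Place as right child of 10.
Insert 19: 19 < 72 → go left; 19 < 67 → go left; 19 < 62 → go left; 19 < 61 → go left; 19 < 25 → go left; 19 > 7 → go right; 19 > 10 → go right; 19 > 14 → go right. Place as right child of 14.
Insert 24: 24 < 72 → go left; 24 < 67 → go left; 24 < 62 → go left; 24 < 61 → go left; 24 < 25 → go left; 24 > 7 → go right; 24 > 10 → go right; 24 > 14 → go right; 24 > 19 → go right. Place as right child of 19.
Insert 12: 12 < 72 → go left; 12 < 67 → go left; 12 < 62 → go left; 12 < 61 → go left; 12 < 25 → go left; 12 > 7 → go right; 12 > 10 → go right; 12 < 14 → go left. Place as left child of 14.
Insert 44: 44 < 72 → go left; 44 < 67 → go left; 44 < 62 → go left; 44 < 61 → go left; 44 > 25 → go right; 44 < 59 → go left; 44 > 36 → go right; 44 < 45 → go left. Place as left child of 45.
Insert 9: 9 < 72 → go left; 9 < 67 → go left; 9 < 62 → go left; 9 < 61 → go left; 9 < 25 → go left; 9 > 7 → go right; 9 < 10 → go left. Place as left child of 10.
Insert 26: 26 < 72 → go left; 26 < 67 → go left; 26 < 62 → go left; 26 < 61 → go left; 26 > 25 → go right; 26 < 59 → go left; 26 < 36 → go left. Place as left child of 36.
Insert 4: 4 < 72 → go left; 4 < 67 → go left; 4 < 62 → go left; 4 < 61 → go left; 4 < 25 → go left; 4 < 7 → go left. Place as left child of 7.

Path to 24: 72 → 67 → 62 → 61 → 25 → 7 → 10 → 14 → 19 → 24
Path to 12: 72 → 67 → 62 → 61 → 25 → 7 → 10 → 14 → 12
The paths share a prefix ending at 14, then split left and right.

14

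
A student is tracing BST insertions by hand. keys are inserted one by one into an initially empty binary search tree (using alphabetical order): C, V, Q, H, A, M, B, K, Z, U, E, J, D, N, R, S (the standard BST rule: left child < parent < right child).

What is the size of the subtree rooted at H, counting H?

7

C: root
V: right child of C (depth 1)
Q: left child of V (depth 2)
H: left child of Q (depth 3)
A: left child of C (depth 1)
M: right child of H (depth 4)
B: right child of A (depth 2)
K: left child of M (depth 5)
Z: right child of V (depth 2)
U: right child of Q (depth 3)
E: left child of H (depth 4)
J: left child of K (depth 6)
D: left child of E (depth 5)
N: right child of M (depth 5)
R: left child of U (depth 4)
S: right child of R (depth 5)

Subtree rooted at H contains: H, E, D, M, K, J, N — 7 nodes.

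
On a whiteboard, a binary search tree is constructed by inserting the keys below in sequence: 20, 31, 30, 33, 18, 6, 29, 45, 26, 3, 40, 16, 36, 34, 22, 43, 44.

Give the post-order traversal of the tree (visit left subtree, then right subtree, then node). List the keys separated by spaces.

Resulting structure (node: left, right):
  20: L=18, R=31
  31: L=30, R=33
  30: L=29, R=–
  33: L=–, R=45
  18: L=6, R=–
  6: L=3, R=16
  29: L=26, R=–
  45: L=40, R=–
  26: L=22, R=–
  3: L=–, R=–
  40: L=36, R=43
  16: L=–, R=–
  36: L=34, R=–
  34: L=–, R=–
  22: L=–, R=–
  43: L=–, R=44
  44: L=–, R=–

3 16 6 18 22 26 29 30 34 36 44 43 40 45 33 31 20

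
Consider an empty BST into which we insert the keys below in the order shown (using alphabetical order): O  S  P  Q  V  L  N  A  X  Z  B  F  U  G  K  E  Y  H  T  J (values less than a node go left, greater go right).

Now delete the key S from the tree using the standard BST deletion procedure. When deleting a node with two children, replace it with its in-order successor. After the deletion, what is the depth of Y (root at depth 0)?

Insert O: tree is empty, so O becomes the root.
Insert S: S > O → go right. Place as right child of O.
Insert P: P > O → go right; P < S → go left. Place as left child of S.
Insert Q: Q > O → go right; Q < S → go left; Q > P → go right. Place as right child of P.
Insert V: V > O → go right; V > S → go right. Place as right child of S.
Insert L: L < O → go left. Place as left child of O.
Insert N: N < O → go left; N > L → go right. Place as right child of L.
Insert A: A < O → go left; A < L → go left. Place as left child of L.
Insert X: X > O → go right; X > S → go right; X > V → go right. Place as right child of V.
Insert Z: Z > O → go right; Z > S → go right; Z > V → go right; Z > X → go right. Place as right child of X.
Insert B: B < O → go left; B < L → go left; B > A → go right. Place as right child of A.
Insert F: F < O → go left; F < L → go left; F > A → go right; F > B → go right. Place as right child of B.
Insert U: U > O → go right; U > S → go right; U < V → go left. Place as left child of V.
Insert G: G < O → go left; G < L → go left; G > A → go right; G > B → go right; G > F → go right. Place as right child of F.
Insert K: K < O → go left; K < L → go left; K > A → go right; K > B → go right; K > F → go right; K > G → go right. Place as right child of G.
Insert E: E < O → go left; E < L → go left; E > A → go right; E > B → go right; E < F → go left. Place as left child of F.
Insert Y: Y > O → go right; Y > S → go right; Y > V → go right; Y > X → go right; Y < Z → go left. Place as left child of Z.
Insert H: H < O → go left; H < L → go left; H > A → go right; H > B → go right; H > F → go right; H > G → go right; H < K → go left. Place as left child of K.
Insert T: T > O → go right; T > S → go right; T < V → go left; T < U → go left. Place as left child of U.
Insert J: J < O → go left; J < L → go left; J > A → go right; J > B → go right; J > F → go right; J > G → go right; J < K → go left; J > H → go right. Place as right child of H.

Delete S (two children — replace with in-order successor).
After deletion, path to Y: O → T → V → X → Z → Y.

5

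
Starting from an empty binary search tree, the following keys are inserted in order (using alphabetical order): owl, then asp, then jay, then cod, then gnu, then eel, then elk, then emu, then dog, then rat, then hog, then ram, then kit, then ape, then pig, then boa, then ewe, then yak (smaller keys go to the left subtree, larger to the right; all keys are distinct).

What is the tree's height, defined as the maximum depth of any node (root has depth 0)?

8

owl: root
asp: left child of owl (depth 1)
jay: right child of asp (depth 2)
cod: left child of jay (depth 3)
gnu: right child of cod (depth 4)
eel: left child of gnu (depth 5)
elk: right child of eel (depth 6)
emu: right child of elk (depth 7)
dog: left child of eel (depth 6)
rat: right child of owl (depth 1)
hog: right child of gnu (depth 5)
ram: left child of rat (depth 2)
kit: right child of jay (depth 3)
ape: left child of asp (depth 2)
pig: left child of ram (depth 3)
boa: left child of cod (depth 4)
ewe: right child of emu (depth 8)
yak: right child of rat (depth 2)

The deepest node is ewe at depth 8.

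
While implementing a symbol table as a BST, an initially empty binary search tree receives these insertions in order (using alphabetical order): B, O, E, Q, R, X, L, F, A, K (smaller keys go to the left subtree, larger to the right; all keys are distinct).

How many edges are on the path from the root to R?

B: root
O: right child of B (depth 1)
E: left child of O (depth 2)
Q: right child of O (depth 2)
R: right child of Q (depth 3)
X: right child of R (depth 4)
L: right child of E (depth 3)
F: left child of L (depth 4)
A: left child of B (depth 1)
K: right child of F (depth 5)

Path to R: B → O → Q → R, which is 3 edges.

3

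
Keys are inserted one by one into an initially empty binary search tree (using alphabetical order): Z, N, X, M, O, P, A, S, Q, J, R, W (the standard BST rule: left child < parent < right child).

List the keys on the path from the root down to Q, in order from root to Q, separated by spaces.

Z: root
N: left child of Z (depth 1)
X: right child of N (depth 2)
M: left child of N (depth 2)
O: left child of X (depth 3)
P: right child of O (depth 4)
A: left child of M (depth 3)
S: right child of P (depth 5)
Q: left child of S (depth 6)
J: right child of A (depth 4)
R: right child of Q (depth 7)
W: right child of S (depth 6)

Z N X O P S Q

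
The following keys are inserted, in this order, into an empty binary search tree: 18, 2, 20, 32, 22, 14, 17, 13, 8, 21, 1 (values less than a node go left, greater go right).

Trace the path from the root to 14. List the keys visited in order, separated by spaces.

Insert 18: tree is empty, so 18 becomes the root.
Insert 2: 2 < 18 → go left. Place as left child of 18.
Insert 20: 20 > 18 → go right. Place as right child of 18.
Insert 32: 32 > 18 → go right; 32 > 20 → go right. Place as right child of 20.
Insert 22: 22 > 18 → go right; 22 > 20 → go right; 22 < 32 → go left. Place as left child of 32.
Insert 14: 14 < 18 → go left; 14 > 2 → go right. Place as right child of 2.
Insert 17: 17 < 18 → go left; 17 > 2 → go right; 17 > 14 → go right. Place as right child of 14.
Insert 13: 13 < 18 → go left; 13 > 2 → go right; 13 < 14 → go left. Place as left child of 14.
Insert 8: 8 < 18 → go left; 8 > 2 → go right; 8 < 14 → go left; 8 < 13 → go left. Place as left child of 13.
Insert 21: 21 > 18 → go right; 21 > 20 → go right; 21 < 32 → go left; 21 < 22 → go left. Place as left child of 22.
Insert 1: 1 < 18 → go left; 1 < 2 → go left. Place as left child of 2.

18 2 14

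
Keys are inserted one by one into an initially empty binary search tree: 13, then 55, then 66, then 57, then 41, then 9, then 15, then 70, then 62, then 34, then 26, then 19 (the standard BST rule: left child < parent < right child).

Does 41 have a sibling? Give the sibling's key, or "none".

Insert 13: tree is empty, so 13 becomes the root.
Insert 55: 55 > 13 → go right. Place as right child of 13.
Insert 66: 66 > 13 → go right; 66 > 55 → go right. Place as right child of 55.
Insert 57: 57 > 13 → go right; 57 > 55 → go right; 57 < 66 → go left. Place as left child of 66.
Insert 41: 41 > 13 → go right; 41 < 55 → go left. Place as left child of 55.
Insert 9: 9 < 13 → go left. Place as left child of 13.
Insert 15: 15 > 13 → go right; 15 < 55 → go left; 15 < 41 → go left. Place as left child of 41.
Insert 70: 70 > 13 → go right; 70 > 55 → go right; 70 > 66 → go right. Place as right child of 66.
Insert 62: 62 > 13 → go right; 62 > 55 → go right; 62 < 66 → go left; 62 > 57 → go right. Place as right child of 57.
Insert 34: 34 > 13 → go right; 34 < 55 → go left; 34 < 41 → go left; 34 > 15 → go right. Place as right child of 15.
Insert 26: 26 > 13 → go right; 26 < 55 → go left; 26 < 41 → go left; 26 > 15 → go right; 26 < 34 → go left. Place as left child of 34.
Insert 19: 19 > 13 → go right; 19 < 55 → go left; 19 < 41 → go left; 19 > 15 → go right; 19 < 34 → go left; 19 < 26 → go left. Place as left child of 26.

41's parent is 55; the other child of 55 is 66.

66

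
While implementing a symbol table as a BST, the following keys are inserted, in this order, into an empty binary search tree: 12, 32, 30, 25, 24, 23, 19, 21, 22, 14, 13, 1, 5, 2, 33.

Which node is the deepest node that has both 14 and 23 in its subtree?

Insert 12: tree is empty, so 12 becomes the root.
Insert 32: 32 > 12 → go right. Place as right child of 12.
Insert 30: 30 > 12 → go right; 30 < 32 → go left. Place as left child of 32.
Insert 25: 25 > 12 → go right; 25 < 32 → go left; 25 < 30 → go left. Place as left child of 30.
Insert 24: 24 > 12 → go right; 24 < 32 → go left; 24 < 30 → go left; 24 < 25 → go left. Place as left child of 25.
Insert 23: 23 > 12 → go right; 23 < 32 → go left; 23 < 30 → go left; 23 < 25 → go left; 23 < 24 → go left. Place as left child of 24.
Insert 19: 19 > 12 → go right; 19 < 32 → go left; 19 < 30 → go left; 19 < 25 → go left; 19 < 24 → go left; 19 < 23 → go left. Place as left child of 23.
Insert 21: 21 > 12 → go right; 21 < 32 → go left; 21 < 30 → go left; 21 < 25 → go left; 21 < 24 → go left; 21 < 23 → go left; 21 > 19 → go right. Place as right child of 19.
Insert 22: 22 > 12 → go right; 22 < 32 → go left; 22 < 30 → go left; 22 < 25 → go left; 22 < 24 → go left; 22 < 23 → go left; 22 > 19 → go right; 22 > 21 → go right. Place as right child of 21.
Insert 14: 14 > 12 → go right; 14 < 32 → go left; 14 < 30 → go left; 14 < 25 → go left; 14 < 24 → go left; 14 < 23 → go left; 14 < 19 → go left. Place as left child of 19.
Insert 13: 13 > 12 → go right; 13 < 32 → go left; 13 < 30 → go left; 13 < 25 → go left; 13 < 24 → go left; 13 < 23 → go left; 13 < 19 → go left; 13 < 14 → go left. Place as left child of 14.
Insert 1: 1 < 12 → go left. Place as left child of 12.
Insert 5: 5 < 12 → go left; 5 > 1 → go right. Place as right child of 1.
Insert 2: 2 < 12 → go left; 2 > 1 → go right; 2 < 5 → go left. Place as left child of 5.
Insert 33: 33 > 12 → go right; 33 > 32 → go right. Place as right child of 32.

Path to 14: 12 → 32 → 30 → 25 → 24 → 23 → 19 → 14
Path to 23: 12 → 32 → 30 → 25 → 24 → 23
23 lies on both paths and is an ancestor of the other node.

23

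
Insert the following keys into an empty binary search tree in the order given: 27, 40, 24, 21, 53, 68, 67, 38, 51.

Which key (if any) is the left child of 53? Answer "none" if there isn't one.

51

27: root
40: right child of 27 (depth 1)
24: left child of 27 (depth 1)
21: left child of 24 (depth 2)
53: right child of 40 (depth 2)
68: right child of 53 (depth 3)
67: left child of 68 (depth 4)
38: left child of 40 (depth 2)
51: left child of 53 (depth 3)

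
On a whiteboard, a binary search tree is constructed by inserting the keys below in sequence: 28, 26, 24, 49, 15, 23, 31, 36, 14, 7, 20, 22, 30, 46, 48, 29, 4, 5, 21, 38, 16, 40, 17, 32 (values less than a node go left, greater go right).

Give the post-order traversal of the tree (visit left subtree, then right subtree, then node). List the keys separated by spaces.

5 4 7 14 17 16 21 22 20 23 15 24 26 29 30 32 40 38 48 46 36 31 49 28

Insert 28: tree is empty, so 28 becomes the root.
Insert 26: 26 < 28 → go left. Place as left child of 28.
Insert 24: 24 < 28 → go left; 24 < 26 → go left. Place as left child of 26.
Insert 49: 49 > 28 → go right. Place as right child of 28.
Insert 15: 15 < 28 → go left; 15 < 26 → go left; 15 < 24 → go left. Place as left child of 24.
Insert 23: 23 < 28 → go left; 23 < 26 → go left; 23 < 24 → go left; 23 > 15 → go right. Place as right child of 15.
Insert 31: 31 > 28 → go right; 31 < 49 → go left. Place as left child of 49.
Insert 36: 36 > 28 → go right; 36 < 49 → go left; 36 > 31 → go right. Place as right child of 31.
Insert 14: 14 < 28 → go left; 14 < 26 → go left; 14 < 24 → go left; 14 < 15 → go left. Place as left child of 15.
Insert 7: 7 < 28 → go left; 7 < 26 → go left; 7 < 24 → go left; 7 < 15 → go left; 7 < 14 → go left. Place as left child of 14.
Insert 20: 20 < 28 → go left; 20 < 26 → go left; 20 < 24 → go left; 20 > 15 → go right; 20 < 23 → go left. Place as left child of 23.
Insert 22: 22 < 28 → go left; 22 < 26 → go left; 22 < 24 → go left; 22 > 15 → go right; 22 < 23 → go left; 22 > 20 → go right. Place as right child of 20.
Insert 30: 30 > 28 → go right; 30 < 49 → go left; 30 < 31 → go left. Place as left child of 31.
Insert 46: 46 > 28 → go right; 46 < 49 → go left; 46 > 31 → go right; 46 > 36 → go right. Place as right child of 36.
Insert 48: 48 > 28 → go right; 48 < 49 → go left; 48 > 31 → go right; 48 > 36 → go right; 48 > 46 → go right. Place as right child of 46.
Insert 29: 29 > 28 → go right; 29 < 49 → go left; 29 < 31 → go left; 29 < 30 → go left. Place as left child of 30.
Insert 4: 4 < 28 → go left; 4 < 26 → go left; 4 < 24 → go left; 4 < 15 → go left; 4 < 14 → go left; 4 < 7 → go left. Place as left child of 7.
Insert 5: 5 < 28 → go left; 5 < 26 → go left; 5 < 24 → go left; 5 < 15 → go left; 5 < 14 → go left; 5 < 7 → go left; 5 > 4 → go right. Place as right child of 4.
Insert 21: 21 < 28 → go left; 21 < 26 → go left; 21 < 24 → go left; 21 > 15 → go right; 21 < 23 → go left; 21 > 20 → go right; 21 < 22 → go left. Place as left child of 22.
Insert 38: 38 > 28 → go right; 38 < 49 → go left; 38 > 31 → go right; 38 > 36 → go right; 38 < 46 → go left. Place as left child of 46.
Insert 16: 16 < 28 → go left; 16 < 26 → go left; 16 < 24 → go left; 16 > 15 → go right; 16 < 23 → go left; 16 < 20 → go left. Place as left child of 20.
Insert 40: 40 > 28 → go right; 40 < 49 → go left; 40 > 31 → go right; 40 > 36 → go right; 40 < 46 → go left; 40 > 38 → go right. Place as right child of 38.
Insert 17: 17 < 28 → go left; 17 < 26 → go left; 17 < 24 → go left; 17 > 15 → go right; 17 < 23 → go left; 17 < 20 → go left; 17 > 16 → go right. Place as right child of 16.
Insert 32: 32 > 28 → go right; 32 < 49 → go left; 32 > 31 → go right; 32 < 36 → go left. Place as left child of 36.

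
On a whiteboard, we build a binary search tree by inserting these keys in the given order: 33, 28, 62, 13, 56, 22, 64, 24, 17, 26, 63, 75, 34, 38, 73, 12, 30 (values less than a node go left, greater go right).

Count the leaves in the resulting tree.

33: root
28: left child of 33 (depth 1)
62: right child of 33 (depth 1)
13: left child of 28 (depth 2)
56: left child of 62 (depth 2)
22: right child of 13 (depth 3)
64: right child of 62 (depth 2)
24: right child of 22 (depth 4)
17: left child of 22 (depth 4)
26: right child of 24 (depth 5)
63: left child of 64 (depth 3)
75: right child of 64 (depth 3)
34: left child of 56 (depth 3)
38: right child of 34 (depth 4)
73: left child of 75 (depth 4)
12: left child of 13 (depth 3)
30: right child of 28 (depth 2)

Leaves: 12, 17, 26, 30, 38, 63, 73 — 7 in total.

7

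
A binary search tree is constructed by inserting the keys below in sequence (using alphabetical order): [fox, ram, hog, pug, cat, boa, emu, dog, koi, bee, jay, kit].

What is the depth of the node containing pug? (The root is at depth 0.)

fox: root
ram: right child of fox (depth 1)
hog: left child of ram (depth 2)
pug: right child of hog (depth 3)
cat: left child of fox (depth 1)
boa: left child of cat (depth 2)
emu: right child of cat (depth 2)
dog: left child of emu (depth 3)
koi: left child of pug (depth 4)
bee: left child of boa (depth 3)
jay: left child of koi (depth 5)
kit: right child of jay (depth 6)

Path to pug: fox → ram → hog → pug, which is 3 edges.

3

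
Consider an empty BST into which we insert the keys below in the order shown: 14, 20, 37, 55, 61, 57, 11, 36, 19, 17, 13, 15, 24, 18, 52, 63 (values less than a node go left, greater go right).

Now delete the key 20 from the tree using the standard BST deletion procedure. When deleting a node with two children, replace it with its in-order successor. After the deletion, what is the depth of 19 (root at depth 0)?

14: root
20: right child of 14 (depth 1)
37: right child of 20 (depth 2)
55: right child of 37 (depth 3)
61: right child of 55 (depth 4)
57: left child of 61 (depth 5)
11: left child of 14 (depth 1)
36: left child of 37 (depth 3)
19: left child of 20 (depth 2)
17: left child of 19 (depth 3)
13: right child of 11 (depth 2)
15: left child of 17 (depth 4)
24: left child of 36 (depth 4)
18: right child of 17 (depth 4)
52: left child of 55 (depth 4)
63: right child of 61 (depth 5)

Delete 20 (two children — replace with in-order successor).
After deletion, path to 19: 14 → 24 → 19.

2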